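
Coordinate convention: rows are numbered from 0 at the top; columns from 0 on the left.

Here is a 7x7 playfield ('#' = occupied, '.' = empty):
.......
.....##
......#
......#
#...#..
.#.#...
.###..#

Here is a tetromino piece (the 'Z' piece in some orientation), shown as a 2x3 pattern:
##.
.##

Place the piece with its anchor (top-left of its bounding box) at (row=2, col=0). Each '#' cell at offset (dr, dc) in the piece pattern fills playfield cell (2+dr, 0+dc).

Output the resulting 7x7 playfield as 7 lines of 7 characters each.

Fill (2+0,0+0) = (2,0)
Fill (2+0,0+1) = (2,1)
Fill (2+1,0+1) = (3,1)
Fill (2+1,0+2) = (3,2)

Answer: .......
.....##
##....#
.##...#
#...#..
.#.#...
.###..#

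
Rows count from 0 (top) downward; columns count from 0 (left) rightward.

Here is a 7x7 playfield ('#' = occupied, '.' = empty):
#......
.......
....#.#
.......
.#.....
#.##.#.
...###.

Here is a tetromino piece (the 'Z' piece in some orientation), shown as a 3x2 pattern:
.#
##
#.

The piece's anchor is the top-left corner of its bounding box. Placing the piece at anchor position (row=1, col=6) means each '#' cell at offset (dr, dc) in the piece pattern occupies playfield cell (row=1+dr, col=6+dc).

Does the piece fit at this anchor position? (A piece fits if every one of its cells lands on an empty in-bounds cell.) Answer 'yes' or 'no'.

Answer: no

Derivation:
Check each piece cell at anchor (1, 6):
  offset (0,1) -> (1,7): out of bounds -> FAIL
  offset (1,0) -> (2,6): occupied ('#') -> FAIL
  offset (1,1) -> (2,7): out of bounds -> FAIL
  offset (2,0) -> (3,6): empty -> OK
All cells valid: no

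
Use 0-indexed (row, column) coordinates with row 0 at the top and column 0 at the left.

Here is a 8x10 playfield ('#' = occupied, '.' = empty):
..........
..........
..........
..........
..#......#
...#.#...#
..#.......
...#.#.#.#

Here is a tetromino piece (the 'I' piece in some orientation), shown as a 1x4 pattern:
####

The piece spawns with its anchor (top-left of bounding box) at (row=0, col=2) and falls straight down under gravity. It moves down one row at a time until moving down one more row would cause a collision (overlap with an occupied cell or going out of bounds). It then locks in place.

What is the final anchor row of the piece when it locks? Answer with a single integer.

Spawn at (row=0, col=2). Try each row:
  row 0: fits
  row 1: fits
  row 2: fits
  row 3: fits
  row 4: blocked -> lock at row 3

Answer: 3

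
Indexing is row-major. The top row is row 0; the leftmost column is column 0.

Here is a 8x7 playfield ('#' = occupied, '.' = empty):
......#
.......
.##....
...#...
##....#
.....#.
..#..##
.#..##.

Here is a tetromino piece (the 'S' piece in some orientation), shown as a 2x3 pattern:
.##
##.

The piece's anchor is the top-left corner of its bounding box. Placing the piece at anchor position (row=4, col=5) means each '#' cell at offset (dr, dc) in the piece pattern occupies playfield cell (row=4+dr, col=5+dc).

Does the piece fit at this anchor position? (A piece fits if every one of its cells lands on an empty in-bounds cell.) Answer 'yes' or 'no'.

Answer: no

Derivation:
Check each piece cell at anchor (4, 5):
  offset (0,1) -> (4,6): occupied ('#') -> FAIL
  offset (0,2) -> (4,7): out of bounds -> FAIL
  offset (1,0) -> (5,5): occupied ('#') -> FAIL
  offset (1,1) -> (5,6): empty -> OK
All cells valid: no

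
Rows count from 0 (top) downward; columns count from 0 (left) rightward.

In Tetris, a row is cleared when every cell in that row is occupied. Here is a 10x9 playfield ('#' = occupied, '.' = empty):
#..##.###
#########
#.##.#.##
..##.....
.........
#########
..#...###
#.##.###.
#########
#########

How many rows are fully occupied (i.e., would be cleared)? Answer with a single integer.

Check each row:
  row 0: 3 empty cells -> not full
  row 1: 0 empty cells -> FULL (clear)
  row 2: 3 empty cells -> not full
  row 3: 7 empty cells -> not full
  row 4: 9 empty cells -> not full
  row 5: 0 empty cells -> FULL (clear)
  row 6: 5 empty cells -> not full
  row 7: 3 empty cells -> not full
  row 8: 0 empty cells -> FULL (clear)
  row 9: 0 empty cells -> FULL (clear)
Total rows cleared: 4

Answer: 4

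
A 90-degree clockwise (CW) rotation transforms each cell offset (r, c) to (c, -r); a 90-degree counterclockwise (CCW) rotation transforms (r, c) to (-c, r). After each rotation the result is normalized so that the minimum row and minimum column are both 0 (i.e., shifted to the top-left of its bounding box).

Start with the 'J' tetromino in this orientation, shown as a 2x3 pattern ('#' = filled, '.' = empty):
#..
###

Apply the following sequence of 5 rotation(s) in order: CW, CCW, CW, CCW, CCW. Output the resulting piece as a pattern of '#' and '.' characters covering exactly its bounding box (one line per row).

Answer: .#
.#
##

Derivation:
Start:
#..
###
After rotation 1 (CW):
##
#.
#.
After rotation 2 (CCW):
#..
###
After rotation 3 (CW):
##
#.
#.
After rotation 4 (CCW):
#..
###
After rotation 5 (CCW):
.#
.#
##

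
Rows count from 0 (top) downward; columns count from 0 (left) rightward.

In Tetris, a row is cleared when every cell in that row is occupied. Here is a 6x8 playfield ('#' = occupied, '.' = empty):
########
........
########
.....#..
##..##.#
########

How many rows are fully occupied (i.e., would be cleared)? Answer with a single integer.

Check each row:
  row 0: 0 empty cells -> FULL (clear)
  row 1: 8 empty cells -> not full
  row 2: 0 empty cells -> FULL (clear)
  row 3: 7 empty cells -> not full
  row 4: 3 empty cells -> not full
  row 5: 0 empty cells -> FULL (clear)
Total rows cleared: 3

Answer: 3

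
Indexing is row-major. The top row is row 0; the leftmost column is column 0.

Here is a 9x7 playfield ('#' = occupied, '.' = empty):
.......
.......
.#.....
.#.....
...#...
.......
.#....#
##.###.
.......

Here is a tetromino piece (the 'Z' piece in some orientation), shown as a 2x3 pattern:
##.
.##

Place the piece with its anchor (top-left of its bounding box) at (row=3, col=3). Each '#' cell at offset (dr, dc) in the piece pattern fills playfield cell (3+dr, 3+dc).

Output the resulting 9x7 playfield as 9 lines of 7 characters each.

Answer: .......
.......
.#.....
.#.##..
...###.
.......
.#....#
##.###.
.......

Derivation:
Fill (3+0,3+0) = (3,3)
Fill (3+0,3+1) = (3,4)
Fill (3+1,3+1) = (4,4)
Fill (3+1,3+2) = (4,5)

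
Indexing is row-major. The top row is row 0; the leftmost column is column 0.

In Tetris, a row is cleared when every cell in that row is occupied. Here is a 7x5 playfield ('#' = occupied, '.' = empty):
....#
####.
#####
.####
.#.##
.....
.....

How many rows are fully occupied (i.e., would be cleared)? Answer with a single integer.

Answer: 1

Derivation:
Check each row:
  row 0: 4 empty cells -> not full
  row 1: 1 empty cell -> not full
  row 2: 0 empty cells -> FULL (clear)
  row 3: 1 empty cell -> not full
  row 4: 2 empty cells -> not full
  row 5: 5 empty cells -> not full
  row 6: 5 empty cells -> not full
Total rows cleared: 1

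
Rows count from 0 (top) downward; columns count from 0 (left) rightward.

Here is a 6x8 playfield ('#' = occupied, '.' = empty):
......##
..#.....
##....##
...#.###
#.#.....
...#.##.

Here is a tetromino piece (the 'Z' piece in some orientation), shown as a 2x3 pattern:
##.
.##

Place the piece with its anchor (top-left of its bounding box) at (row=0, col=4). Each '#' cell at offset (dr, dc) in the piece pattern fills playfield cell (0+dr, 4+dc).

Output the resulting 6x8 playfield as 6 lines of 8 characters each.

Answer: ....####
..#..##.
##....##
...#.###
#.#.....
...#.##.

Derivation:
Fill (0+0,4+0) = (0,4)
Fill (0+0,4+1) = (0,5)
Fill (0+1,4+1) = (1,5)
Fill (0+1,4+2) = (1,6)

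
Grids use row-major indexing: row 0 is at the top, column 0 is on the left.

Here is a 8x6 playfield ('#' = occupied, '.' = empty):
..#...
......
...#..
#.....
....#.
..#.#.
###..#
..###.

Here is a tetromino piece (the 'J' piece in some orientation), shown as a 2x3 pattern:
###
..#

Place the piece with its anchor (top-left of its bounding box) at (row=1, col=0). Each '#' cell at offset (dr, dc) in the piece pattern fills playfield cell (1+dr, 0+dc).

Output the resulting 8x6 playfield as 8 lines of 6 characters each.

Fill (1+0,0+0) = (1,0)
Fill (1+0,0+1) = (1,1)
Fill (1+0,0+2) = (1,2)
Fill (1+1,0+2) = (2,2)

Answer: ..#...
###...
..##..
#.....
....#.
..#.#.
###..#
..###.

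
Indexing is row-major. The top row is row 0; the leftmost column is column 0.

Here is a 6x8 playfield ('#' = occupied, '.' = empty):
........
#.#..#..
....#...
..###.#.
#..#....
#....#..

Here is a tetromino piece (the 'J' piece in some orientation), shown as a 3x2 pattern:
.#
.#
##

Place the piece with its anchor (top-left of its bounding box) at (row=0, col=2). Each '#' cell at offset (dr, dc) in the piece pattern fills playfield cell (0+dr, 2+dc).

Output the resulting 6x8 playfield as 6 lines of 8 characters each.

Answer: ...#....
#.##.#..
..###...
..###.#.
#..#....
#....#..

Derivation:
Fill (0+0,2+1) = (0,3)
Fill (0+1,2+1) = (1,3)
Fill (0+2,2+0) = (2,2)
Fill (0+2,2+1) = (2,3)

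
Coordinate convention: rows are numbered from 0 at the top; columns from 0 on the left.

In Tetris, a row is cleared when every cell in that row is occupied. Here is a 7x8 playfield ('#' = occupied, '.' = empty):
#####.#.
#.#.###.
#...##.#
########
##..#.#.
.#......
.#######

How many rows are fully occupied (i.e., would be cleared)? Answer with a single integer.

Check each row:
  row 0: 2 empty cells -> not full
  row 1: 3 empty cells -> not full
  row 2: 4 empty cells -> not full
  row 3: 0 empty cells -> FULL (clear)
  row 4: 4 empty cells -> not full
  row 5: 7 empty cells -> not full
  row 6: 1 empty cell -> not full
Total rows cleared: 1

Answer: 1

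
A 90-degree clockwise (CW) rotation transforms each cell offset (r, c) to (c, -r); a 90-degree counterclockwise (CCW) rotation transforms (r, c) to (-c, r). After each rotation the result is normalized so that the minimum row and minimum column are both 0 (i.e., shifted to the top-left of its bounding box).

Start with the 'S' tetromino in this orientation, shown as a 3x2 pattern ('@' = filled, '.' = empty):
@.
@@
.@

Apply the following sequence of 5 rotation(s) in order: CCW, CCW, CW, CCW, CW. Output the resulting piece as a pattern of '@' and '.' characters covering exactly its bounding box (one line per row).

Start:
@.
@@
.@
After rotation 1 (CCW):
.@@
@@.
After rotation 2 (CCW):
@.
@@
.@
After rotation 3 (CW):
.@@
@@.
After rotation 4 (CCW):
@.
@@
.@
After rotation 5 (CW):
.@@
@@.

Answer: .@@
@@.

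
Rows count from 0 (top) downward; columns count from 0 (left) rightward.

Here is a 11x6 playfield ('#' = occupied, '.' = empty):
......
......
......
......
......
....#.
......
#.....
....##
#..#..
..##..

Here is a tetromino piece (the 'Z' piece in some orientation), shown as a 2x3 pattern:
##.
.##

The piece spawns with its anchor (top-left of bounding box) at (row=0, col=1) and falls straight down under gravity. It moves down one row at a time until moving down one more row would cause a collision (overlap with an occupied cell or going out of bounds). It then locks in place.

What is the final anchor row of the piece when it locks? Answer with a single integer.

Spawn at (row=0, col=1). Try each row:
  row 0: fits
  row 1: fits
  row 2: fits
  row 3: fits
  row 4: fits
  row 5: fits
  row 6: fits
  row 7: fits
  row 8: blocked -> lock at row 7

Answer: 7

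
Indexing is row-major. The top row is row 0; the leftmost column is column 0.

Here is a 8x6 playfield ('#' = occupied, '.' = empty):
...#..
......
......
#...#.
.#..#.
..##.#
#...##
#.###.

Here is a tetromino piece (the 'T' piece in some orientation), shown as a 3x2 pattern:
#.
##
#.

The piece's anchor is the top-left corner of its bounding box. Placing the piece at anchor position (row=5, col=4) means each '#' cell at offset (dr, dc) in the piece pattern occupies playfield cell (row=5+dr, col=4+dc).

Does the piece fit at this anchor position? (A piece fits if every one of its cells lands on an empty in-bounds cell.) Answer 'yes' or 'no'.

Answer: no

Derivation:
Check each piece cell at anchor (5, 4):
  offset (0,0) -> (5,4): empty -> OK
  offset (1,0) -> (6,4): occupied ('#') -> FAIL
  offset (1,1) -> (6,5): occupied ('#') -> FAIL
  offset (2,0) -> (7,4): occupied ('#') -> FAIL
All cells valid: no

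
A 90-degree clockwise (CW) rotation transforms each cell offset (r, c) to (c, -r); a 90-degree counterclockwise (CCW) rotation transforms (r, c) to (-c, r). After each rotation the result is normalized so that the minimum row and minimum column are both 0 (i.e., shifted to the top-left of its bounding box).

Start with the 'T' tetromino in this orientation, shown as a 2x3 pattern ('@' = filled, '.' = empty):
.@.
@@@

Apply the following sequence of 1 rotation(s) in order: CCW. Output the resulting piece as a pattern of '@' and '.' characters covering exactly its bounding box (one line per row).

Answer: .@
@@
.@

Derivation:
Start:
.@.
@@@
After rotation 1 (CCW):
.@
@@
.@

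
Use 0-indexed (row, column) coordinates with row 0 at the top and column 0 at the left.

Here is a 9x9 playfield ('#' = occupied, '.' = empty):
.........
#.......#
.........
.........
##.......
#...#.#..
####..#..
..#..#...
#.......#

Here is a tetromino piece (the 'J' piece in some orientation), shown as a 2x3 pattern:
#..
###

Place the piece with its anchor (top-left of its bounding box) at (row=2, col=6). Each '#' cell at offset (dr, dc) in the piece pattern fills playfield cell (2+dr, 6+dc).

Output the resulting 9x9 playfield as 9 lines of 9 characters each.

Answer: .........
#.......#
......#..
......###
##.......
#...#.#..
####..#..
..#..#...
#.......#

Derivation:
Fill (2+0,6+0) = (2,6)
Fill (2+1,6+0) = (3,6)
Fill (2+1,6+1) = (3,7)
Fill (2+1,6+2) = (3,8)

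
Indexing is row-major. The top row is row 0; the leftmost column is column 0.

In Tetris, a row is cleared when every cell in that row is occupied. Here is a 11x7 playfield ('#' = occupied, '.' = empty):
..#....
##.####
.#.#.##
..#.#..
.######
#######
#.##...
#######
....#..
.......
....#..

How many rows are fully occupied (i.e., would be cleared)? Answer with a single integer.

Answer: 2

Derivation:
Check each row:
  row 0: 6 empty cells -> not full
  row 1: 1 empty cell -> not full
  row 2: 3 empty cells -> not full
  row 3: 5 empty cells -> not full
  row 4: 1 empty cell -> not full
  row 5: 0 empty cells -> FULL (clear)
  row 6: 4 empty cells -> not full
  row 7: 0 empty cells -> FULL (clear)
  row 8: 6 empty cells -> not full
  row 9: 7 empty cells -> not full
  row 10: 6 empty cells -> not full
Total rows cleared: 2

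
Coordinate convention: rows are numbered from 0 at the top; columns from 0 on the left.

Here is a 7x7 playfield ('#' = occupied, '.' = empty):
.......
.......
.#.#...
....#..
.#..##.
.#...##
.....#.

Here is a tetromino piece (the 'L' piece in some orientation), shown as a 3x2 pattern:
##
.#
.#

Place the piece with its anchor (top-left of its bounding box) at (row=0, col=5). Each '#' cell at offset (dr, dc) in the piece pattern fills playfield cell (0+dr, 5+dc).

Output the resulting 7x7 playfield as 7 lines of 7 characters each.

Fill (0+0,5+0) = (0,5)
Fill (0+0,5+1) = (0,6)
Fill (0+1,5+1) = (1,6)
Fill (0+2,5+1) = (2,6)

Answer: .....##
......#
.#.#..#
....#..
.#..##.
.#...##
.....#.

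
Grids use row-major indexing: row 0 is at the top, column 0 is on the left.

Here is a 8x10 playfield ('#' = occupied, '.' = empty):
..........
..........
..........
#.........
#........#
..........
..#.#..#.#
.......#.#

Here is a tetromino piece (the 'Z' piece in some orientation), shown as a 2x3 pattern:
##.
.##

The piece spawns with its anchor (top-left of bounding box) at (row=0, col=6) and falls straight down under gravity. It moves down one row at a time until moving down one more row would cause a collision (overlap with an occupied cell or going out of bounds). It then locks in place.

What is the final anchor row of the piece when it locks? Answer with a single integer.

Answer: 4

Derivation:
Spawn at (row=0, col=6). Try each row:
  row 0: fits
  row 1: fits
  row 2: fits
  row 3: fits
  row 4: fits
  row 5: blocked -> lock at row 4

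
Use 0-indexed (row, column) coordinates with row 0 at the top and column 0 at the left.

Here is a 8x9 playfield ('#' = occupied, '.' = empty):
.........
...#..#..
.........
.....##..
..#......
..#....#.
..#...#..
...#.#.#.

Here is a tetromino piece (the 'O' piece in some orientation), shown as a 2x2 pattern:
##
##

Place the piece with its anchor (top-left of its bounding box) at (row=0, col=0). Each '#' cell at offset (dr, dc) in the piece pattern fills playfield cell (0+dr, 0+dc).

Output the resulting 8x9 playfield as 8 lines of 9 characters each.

Answer: ##.......
##.#..#..
.........
.....##..
..#......
..#....#.
..#...#..
...#.#.#.

Derivation:
Fill (0+0,0+0) = (0,0)
Fill (0+0,0+1) = (0,1)
Fill (0+1,0+0) = (1,0)
Fill (0+1,0+1) = (1,1)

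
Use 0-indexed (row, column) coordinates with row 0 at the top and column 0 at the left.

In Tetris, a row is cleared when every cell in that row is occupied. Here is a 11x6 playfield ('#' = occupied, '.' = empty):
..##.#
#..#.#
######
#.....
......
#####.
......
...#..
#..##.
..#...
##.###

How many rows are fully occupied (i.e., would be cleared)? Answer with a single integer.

Answer: 1

Derivation:
Check each row:
  row 0: 3 empty cells -> not full
  row 1: 3 empty cells -> not full
  row 2: 0 empty cells -> FULL (clear)
  row 3: 5 empty cells -> not full
  row 4: 6 empty cells -> not full
  row 5: 1 empty cell -> not full
  row 6: 6 empty cells -> not full
  row 7: 5 empty cells -> not full
  row 8: 3 empty cells -> not full
  row 9: 5 empty cells -> not full
  row 10: 1 empty cell -> not full
Total rows cleared: 1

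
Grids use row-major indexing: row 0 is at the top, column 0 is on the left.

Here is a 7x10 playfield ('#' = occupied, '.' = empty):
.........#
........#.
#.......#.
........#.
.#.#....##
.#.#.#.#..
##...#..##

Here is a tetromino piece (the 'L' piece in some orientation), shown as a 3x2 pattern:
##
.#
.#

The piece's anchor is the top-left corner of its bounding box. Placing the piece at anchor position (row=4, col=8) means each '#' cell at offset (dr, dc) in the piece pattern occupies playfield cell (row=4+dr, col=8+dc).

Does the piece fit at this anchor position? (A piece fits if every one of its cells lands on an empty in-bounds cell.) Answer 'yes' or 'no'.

Check each piece cell at anchor (4, 8):
  offset (0,0) -> (4,8): occupied ('#') -> FAIL
  offset (0,1) -> (4,9): occupied ('#') -> FAIL
  offset (1,1) -> (5,9): empty -> OK
  offset (2,1) -> (6,9): occupied ('#') -> FAIL
All cells valid: no

Answer: no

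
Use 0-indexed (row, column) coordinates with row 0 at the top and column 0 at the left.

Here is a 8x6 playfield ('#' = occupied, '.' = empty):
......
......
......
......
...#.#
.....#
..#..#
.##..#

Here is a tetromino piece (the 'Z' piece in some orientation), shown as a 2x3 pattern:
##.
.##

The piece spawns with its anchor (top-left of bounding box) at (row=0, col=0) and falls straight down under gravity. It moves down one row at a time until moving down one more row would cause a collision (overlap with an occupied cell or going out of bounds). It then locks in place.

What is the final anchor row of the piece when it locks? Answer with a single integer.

Answer: 4

Derivation:
Spawn at (row=0, col=0). Try each row:
  row 0: fits
  row 1: fits
  row 2: fits
  row 3: fits
  row 4: fits
  row 5: blocked -> lock at row 4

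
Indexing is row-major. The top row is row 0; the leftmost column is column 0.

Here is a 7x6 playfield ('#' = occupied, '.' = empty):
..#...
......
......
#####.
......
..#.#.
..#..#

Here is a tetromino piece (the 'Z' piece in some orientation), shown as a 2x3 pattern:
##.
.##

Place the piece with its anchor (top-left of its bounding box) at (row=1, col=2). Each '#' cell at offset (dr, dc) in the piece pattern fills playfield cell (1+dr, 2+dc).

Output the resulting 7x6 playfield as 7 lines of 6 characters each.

Fill (1+0,2+0) = (1,2)
Fill (1+0,2+1) = (1,3)
Fill (1+1,2+1) = (2,3)
Fill (1+1,2+2) = (2,4)

Answer: ..#...
..##..
...##.
#####.
......
..#.#.
..#..#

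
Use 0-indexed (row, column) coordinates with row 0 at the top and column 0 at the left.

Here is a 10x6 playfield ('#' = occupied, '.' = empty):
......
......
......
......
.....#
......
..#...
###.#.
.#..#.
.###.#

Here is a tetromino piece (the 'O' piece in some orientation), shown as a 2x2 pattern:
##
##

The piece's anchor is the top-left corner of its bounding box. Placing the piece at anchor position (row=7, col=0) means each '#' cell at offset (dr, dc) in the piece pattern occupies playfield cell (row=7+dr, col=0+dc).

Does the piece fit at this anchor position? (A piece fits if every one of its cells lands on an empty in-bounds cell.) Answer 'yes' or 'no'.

Check each piece cell at anchor (7, 0):
  offset (0,0) -> (7,0): occupied ('#') -> FAIL
  offset (0,1) -> (7,1): occupied ('#') -> FAIL
  offset (1,0) -> (8,0): empty -> OK
  offset (1,1) -> (8,1): occupied ('#') -> FAIL
All cells valid: no

Answer: no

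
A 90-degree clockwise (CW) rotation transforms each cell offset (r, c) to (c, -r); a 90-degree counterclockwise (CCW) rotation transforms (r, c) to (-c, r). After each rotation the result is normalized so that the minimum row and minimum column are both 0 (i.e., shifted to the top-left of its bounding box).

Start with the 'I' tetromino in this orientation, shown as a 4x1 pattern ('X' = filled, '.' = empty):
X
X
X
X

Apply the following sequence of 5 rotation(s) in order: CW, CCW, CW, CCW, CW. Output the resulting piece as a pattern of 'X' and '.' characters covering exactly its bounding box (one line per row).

Answer: XXXX

Derivation:
Start:
X
X
X
X
After rotation 1 (CW):
XXXX
After rotation 2 (CCW):
X
X
X
X
After rotation 3 (CW):
XXXX
After rotation 4 (CCW):
X
X
X
X
After rotation 5 (CW):
XXXX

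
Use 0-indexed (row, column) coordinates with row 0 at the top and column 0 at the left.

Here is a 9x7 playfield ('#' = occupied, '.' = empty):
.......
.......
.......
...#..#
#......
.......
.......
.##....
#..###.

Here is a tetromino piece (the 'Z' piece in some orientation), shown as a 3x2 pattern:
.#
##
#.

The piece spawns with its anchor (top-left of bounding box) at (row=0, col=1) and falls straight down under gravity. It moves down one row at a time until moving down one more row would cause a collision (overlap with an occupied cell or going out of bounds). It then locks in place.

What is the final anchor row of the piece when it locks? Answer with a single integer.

Spawn at (row=0, col=1). Try each row:
  row 0: fits
  row 1: fits
  row 2: fits
  row 3: fits
  row 4: fits
  row 5: blocked -> lock at row 4

Answer: 4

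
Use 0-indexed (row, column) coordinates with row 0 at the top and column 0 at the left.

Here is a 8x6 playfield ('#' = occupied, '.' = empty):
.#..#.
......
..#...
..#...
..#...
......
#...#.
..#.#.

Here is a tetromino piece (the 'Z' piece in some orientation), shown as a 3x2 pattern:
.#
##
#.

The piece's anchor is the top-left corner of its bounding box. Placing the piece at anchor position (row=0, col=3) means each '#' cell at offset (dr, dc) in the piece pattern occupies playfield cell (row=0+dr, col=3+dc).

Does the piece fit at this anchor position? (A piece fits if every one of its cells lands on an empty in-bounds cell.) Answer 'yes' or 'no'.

Answer: no

Derivation:
Check each piece cell at anchor (0, 3):
  offset (0,1) -> (0,4): occupied ('#') -> FAIL
  offset (1,0) -> (1,3): empty -> OK
  offset (1,1) -> (1,4): empty -> OK
  offset (2,0) -> (2,3): empty -> OK
All cells valid: no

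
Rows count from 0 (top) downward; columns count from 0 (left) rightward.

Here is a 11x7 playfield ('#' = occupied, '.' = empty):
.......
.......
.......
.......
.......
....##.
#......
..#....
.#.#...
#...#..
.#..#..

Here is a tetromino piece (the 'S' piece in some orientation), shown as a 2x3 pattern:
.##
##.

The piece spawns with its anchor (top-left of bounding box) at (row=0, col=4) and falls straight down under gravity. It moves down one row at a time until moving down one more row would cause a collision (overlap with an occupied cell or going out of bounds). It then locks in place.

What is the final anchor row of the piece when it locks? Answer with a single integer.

Answer: 3

Derivation:
Spawn at (row=0, col=4). Try each row:
  row 0: fits
  row 1: fits
  row 2: fits
  row 3: fits
  row 4: blocked -> lock at row 3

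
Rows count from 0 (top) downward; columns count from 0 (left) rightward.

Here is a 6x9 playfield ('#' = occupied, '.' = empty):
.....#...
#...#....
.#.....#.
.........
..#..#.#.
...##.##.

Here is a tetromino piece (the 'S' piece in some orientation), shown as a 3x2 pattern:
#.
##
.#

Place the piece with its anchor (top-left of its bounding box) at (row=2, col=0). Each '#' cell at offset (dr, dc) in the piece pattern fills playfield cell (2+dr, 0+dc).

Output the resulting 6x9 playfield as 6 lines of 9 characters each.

Fill (2+0,0+0) = (2,0)
Fill (2+1,0+0) = (3,0)
Fill (2+1,0+1) = (3,1)
Fill (2+2,0+1) = (4,1)

Answer: .....#...
#...#....
##.....#.
##.......
.##..#.#.
...##.##.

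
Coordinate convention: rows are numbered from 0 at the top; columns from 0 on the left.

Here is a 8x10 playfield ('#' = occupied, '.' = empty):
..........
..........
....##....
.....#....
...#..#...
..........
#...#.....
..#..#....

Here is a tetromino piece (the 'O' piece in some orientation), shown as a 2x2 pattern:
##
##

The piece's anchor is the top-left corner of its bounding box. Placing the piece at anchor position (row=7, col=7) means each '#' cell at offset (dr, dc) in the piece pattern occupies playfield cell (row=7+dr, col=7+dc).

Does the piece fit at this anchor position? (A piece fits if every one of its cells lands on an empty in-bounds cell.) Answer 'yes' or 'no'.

Check each piece cell at anchor (7, 7):
  offset (0,0) -> (7,7): empty -> OK
  offset (0,1) -> (7,8): empty -> OK
  offset (1,0) -> (8,7): out of bounds -> FAIL
  offset (1,1) -> (8,8): out of bounds -> FAIL
All cells valid: no

Answer: no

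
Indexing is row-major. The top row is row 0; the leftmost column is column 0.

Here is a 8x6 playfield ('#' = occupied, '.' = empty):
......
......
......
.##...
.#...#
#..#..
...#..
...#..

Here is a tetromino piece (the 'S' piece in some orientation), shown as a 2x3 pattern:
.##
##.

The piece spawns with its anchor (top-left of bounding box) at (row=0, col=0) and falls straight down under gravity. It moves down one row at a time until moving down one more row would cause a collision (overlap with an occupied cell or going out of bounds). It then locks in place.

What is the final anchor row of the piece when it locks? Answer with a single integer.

Answer: 1

Derivation:
Spawn at (row=0, col=0). Try each row:
  row 0: fits
  row 1: fits
  row 2: blocked -> lock at row 1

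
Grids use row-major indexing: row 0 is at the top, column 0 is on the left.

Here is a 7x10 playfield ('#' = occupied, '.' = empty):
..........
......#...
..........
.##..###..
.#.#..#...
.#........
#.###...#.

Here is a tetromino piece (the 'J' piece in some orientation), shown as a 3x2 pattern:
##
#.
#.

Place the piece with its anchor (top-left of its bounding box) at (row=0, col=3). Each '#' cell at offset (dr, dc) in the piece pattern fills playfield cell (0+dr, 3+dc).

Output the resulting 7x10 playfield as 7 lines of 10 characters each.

Fill (0+0,3+0) = (0,3)
Fill (0+0,3+1) = (0,4)
Fill (0+1,3+0) = (1,3)
Fill (0+2,3+0) = (2,3)

Answer: ...##.....
...#..#...
...#......
.##..###..
.#.#..#...
.#........
#.###...#.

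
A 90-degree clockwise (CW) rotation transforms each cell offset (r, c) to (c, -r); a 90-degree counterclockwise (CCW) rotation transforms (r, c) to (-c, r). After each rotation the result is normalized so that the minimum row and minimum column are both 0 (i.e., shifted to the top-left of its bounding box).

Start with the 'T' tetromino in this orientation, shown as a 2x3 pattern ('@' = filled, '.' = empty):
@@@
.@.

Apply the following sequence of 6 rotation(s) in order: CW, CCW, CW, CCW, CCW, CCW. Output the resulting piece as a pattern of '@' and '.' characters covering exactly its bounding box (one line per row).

Answer: .@.
@@@

Derivation:
Start:
@@@
.@.
After rotation 1 (CW):
.@
@@
.@
After rotation 2 (CCW):
@@@
.@.
After rotation 3 (CW):
.@
@@
.@
After rotation 4 (CCW):
@@@
.@.
After rotation 5 (CCW):
@.
@@
@.
After rotation 6 (CCW):
.@.
@@@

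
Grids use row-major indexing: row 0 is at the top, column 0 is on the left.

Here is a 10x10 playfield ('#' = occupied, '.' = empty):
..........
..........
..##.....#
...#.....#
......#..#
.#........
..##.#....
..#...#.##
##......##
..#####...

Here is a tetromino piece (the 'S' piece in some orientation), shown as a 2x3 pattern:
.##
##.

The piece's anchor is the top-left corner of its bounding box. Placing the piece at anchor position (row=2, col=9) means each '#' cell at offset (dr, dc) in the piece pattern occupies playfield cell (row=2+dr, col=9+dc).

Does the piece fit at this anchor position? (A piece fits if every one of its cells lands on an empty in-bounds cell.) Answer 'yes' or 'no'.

Answer: no

Derivation:
Check each piece cell at anchor (2, 9):
  offset (0,1) -> (2,10): out of bounds -> FAIL
  offset (0,2) -> (2,11): out of bounds -> FAIL
  offset (1,0) -> (3,9): occupied ('#') -> FAIL
  offset (1,1) -> (3,10): out of bounds -> FAIL
All cells valid: no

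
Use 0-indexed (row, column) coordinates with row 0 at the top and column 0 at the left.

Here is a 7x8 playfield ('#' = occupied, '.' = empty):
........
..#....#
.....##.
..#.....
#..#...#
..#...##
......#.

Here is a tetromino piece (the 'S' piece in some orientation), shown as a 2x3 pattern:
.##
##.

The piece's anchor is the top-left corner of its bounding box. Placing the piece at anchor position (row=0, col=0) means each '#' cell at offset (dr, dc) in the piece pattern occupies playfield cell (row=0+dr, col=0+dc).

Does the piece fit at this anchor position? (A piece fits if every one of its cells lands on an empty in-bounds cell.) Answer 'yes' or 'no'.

Answer: yes

Derivation:
Check each piece cell at anchor (0, 0):
  offset (0,1) -> (0,1): empty -> OK
  offset (0,2) -> (0,2): empty -> OK
  offset (1,0) -> (1,0): empty -> OK
  offset (1,1) -> (1,1): empty -> OK
All cells valid: yes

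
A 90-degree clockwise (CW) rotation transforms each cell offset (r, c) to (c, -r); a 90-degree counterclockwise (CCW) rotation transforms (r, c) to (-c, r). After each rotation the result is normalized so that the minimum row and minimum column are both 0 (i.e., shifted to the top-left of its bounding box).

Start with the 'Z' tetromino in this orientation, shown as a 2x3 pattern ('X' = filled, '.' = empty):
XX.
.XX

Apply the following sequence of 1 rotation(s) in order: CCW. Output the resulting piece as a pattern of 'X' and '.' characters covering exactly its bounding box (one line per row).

Answer: .X
XX
X.

Derivation:
Start:
XX.
.XX
After rotation 1 (CCW):
.X
XX
X.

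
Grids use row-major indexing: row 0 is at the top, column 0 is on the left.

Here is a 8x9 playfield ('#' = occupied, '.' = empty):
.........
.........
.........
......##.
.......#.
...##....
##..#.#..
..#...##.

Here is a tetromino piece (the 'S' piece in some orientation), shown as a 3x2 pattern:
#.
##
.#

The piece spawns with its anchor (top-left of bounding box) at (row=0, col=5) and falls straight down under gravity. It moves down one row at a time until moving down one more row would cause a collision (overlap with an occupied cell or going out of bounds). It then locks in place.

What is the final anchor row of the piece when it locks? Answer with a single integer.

Answer: 0

Derivation:
Spawn at (row=0, col=5). Try each row:
  row 0: fits
  row 1: blocked -> lock at row 0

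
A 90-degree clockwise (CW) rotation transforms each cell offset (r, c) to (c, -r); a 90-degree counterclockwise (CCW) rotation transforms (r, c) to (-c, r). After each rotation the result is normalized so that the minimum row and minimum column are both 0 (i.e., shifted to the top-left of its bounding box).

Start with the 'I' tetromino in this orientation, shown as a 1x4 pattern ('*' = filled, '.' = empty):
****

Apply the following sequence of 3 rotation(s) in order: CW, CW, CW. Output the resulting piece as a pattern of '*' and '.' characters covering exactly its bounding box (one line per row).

Start:
****
After rotation 1 (CW):
*
*
*
*
After rotation 2 (CW):
****
After rotation 3 (CW):
*
*
*
*

Answer: *
*
*
*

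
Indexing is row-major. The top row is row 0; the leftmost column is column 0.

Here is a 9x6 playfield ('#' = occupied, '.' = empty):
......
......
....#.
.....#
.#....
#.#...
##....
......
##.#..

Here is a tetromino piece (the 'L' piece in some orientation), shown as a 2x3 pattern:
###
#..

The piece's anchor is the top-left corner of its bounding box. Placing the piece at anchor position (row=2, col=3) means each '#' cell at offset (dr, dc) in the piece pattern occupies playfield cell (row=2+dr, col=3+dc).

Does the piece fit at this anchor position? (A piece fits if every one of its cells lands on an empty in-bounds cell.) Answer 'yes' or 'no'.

Answer: no

Derivation:
Check each piece cell at anchor (2, 3):
  offset (0,0) -> (2,3): empty -> OK
  offset (0,1) -> (2,4): occupied ('#') -> FAIL
  offset (0,2) -> (2,5): empty -> OK
  offset (1,0) -> (3,3): empty -> OK
All cells valid: no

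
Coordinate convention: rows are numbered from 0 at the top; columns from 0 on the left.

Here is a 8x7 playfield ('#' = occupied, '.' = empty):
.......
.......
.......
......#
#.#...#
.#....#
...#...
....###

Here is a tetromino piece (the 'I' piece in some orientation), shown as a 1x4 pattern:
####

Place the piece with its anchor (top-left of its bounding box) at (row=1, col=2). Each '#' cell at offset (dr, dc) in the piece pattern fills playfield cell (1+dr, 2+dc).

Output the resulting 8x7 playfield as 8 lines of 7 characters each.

Fill (1+0,2+0) = (1,2)
Fill (1+0,2+1) = (1,3)
Fill (1+0,2+2) = (1,4)
Fill (1+0,2+3) = (1,5)

Answer: .......
..####.
.......
......#
#.#...#
.#....#
...#...
....###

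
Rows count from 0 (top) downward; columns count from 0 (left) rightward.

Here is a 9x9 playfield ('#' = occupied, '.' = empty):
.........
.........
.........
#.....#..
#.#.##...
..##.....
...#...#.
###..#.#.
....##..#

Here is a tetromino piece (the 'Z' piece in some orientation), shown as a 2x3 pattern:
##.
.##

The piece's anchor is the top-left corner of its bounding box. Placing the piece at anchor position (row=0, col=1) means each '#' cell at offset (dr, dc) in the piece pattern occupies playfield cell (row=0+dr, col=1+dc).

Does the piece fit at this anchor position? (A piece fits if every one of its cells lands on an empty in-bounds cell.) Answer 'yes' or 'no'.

Check each piece cell at anchor (0, 1):
  offset (0,0) -> (0,1): empty -> OK
  offset (0,1) -> (0,2): empty -> OK
  offset (1,1) -> (1,2): empty -> OK
  offset (1,2) -> (1,3): empty -> OK
All cells valid: yes

Answer: yes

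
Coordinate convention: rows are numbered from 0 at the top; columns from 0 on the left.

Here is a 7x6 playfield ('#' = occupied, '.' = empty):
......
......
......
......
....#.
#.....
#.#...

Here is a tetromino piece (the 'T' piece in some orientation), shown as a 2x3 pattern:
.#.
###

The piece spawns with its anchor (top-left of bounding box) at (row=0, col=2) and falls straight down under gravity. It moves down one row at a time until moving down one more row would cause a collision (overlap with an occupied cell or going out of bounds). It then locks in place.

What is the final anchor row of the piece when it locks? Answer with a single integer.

Spawn at (row=0, col=2). Try each row:
  row 0: fits
  row 1: fits
  row 2: fits
  row 3: blocked -> lock at row 2

Answer: 2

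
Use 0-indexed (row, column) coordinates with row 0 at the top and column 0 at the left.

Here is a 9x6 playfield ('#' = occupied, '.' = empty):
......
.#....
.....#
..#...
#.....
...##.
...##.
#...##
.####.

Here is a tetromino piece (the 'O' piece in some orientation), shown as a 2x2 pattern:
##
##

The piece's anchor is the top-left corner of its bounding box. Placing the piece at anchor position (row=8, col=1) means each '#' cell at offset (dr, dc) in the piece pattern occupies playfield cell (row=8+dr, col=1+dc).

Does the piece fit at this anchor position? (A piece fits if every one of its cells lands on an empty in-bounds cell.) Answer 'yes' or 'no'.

Answer: no

Derivation:
Check each piece cell at anchor (8, 1):
  offset (0,0) -> (8,1): occupied ('#') -> FAIL
  offset (0,1) -> (8,2): occupied ('#') -> FAIL
  offset (1,0) -> (9,1): out of bounds -> FAIL
  offset (1,1) -> (9,2): out of bounds -> FAIL
All cells valid: no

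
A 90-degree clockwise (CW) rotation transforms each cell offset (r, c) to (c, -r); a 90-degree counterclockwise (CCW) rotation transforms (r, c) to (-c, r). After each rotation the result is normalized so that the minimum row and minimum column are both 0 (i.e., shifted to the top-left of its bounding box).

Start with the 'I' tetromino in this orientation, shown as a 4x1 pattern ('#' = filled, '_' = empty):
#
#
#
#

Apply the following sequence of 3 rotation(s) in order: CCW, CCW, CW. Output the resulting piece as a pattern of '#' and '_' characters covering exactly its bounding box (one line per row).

Answer: ####

Derivation:
Start:
#
#
#
#
After rotation 1 (CCW):
####
After rotation 2 (CCW):
#
#
#
#
After rotation 3 (CW):
####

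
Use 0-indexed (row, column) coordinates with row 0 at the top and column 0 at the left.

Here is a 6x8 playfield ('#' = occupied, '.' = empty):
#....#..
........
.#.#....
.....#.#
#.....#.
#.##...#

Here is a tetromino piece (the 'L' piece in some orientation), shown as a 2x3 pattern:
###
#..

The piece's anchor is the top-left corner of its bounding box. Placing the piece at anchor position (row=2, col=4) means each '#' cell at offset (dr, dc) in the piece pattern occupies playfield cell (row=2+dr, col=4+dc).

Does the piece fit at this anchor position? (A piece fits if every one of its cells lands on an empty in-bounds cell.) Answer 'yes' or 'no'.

Answer: yes

Derivation:
Check each piece cell at anchor (2, 4):
  offset (0,0) -> (2,4): empty -> OK
  offset (0,1) -> (2,5): empty -> OK
  offset (0,2) -> (2,6): empty -> OK
  offset (1,0) -> (3,4): empty -> OK
All cells valid: yes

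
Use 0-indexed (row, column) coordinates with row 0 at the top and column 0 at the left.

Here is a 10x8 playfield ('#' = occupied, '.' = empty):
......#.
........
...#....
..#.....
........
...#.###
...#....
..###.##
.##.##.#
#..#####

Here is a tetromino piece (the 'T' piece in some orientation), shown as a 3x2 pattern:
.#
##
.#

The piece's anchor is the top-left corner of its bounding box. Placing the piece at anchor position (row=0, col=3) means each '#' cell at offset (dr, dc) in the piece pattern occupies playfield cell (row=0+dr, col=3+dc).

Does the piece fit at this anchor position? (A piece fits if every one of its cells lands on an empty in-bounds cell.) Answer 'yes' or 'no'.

Check each piece cell at anchor (0, 3):
  offset (0,1) -> (0,4): empty -> OK
  offset (1,0) -> (1,3): empty -> OK
  offset (1,1) -> (1,4): empty -> OK
  offset (2,1) -> (2,4): empty -> OK
All cells valid: yes

Answer: yes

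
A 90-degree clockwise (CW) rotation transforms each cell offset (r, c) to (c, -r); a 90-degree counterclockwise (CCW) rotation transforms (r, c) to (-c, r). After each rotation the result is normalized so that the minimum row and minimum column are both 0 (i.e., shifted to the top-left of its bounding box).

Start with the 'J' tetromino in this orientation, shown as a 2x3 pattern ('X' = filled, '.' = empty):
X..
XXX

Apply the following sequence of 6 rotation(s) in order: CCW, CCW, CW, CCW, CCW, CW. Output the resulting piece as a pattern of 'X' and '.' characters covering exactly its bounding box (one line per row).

Start:
X..
XXX
After rotation 1 (CCW):
.X
.X
XX
After rotation 2 (CCW):
XXX
..X
After rotation 3 (CW):
.X
.X
XX
After rotation 4 (CCW):
XXX
..X
After rotation 5 (CCW):
XX
X.
X.
After rotation 6 (CW):
XXX
..X

Answer: XXX
..X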